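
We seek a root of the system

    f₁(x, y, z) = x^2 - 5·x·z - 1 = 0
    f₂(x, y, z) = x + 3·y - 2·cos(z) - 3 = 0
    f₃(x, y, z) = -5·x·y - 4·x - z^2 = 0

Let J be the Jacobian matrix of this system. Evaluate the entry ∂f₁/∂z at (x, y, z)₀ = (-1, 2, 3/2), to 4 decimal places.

∂f₁/∂z = -5·x.
At (-1, 2, 3/2) this is 5.0000.

5.0000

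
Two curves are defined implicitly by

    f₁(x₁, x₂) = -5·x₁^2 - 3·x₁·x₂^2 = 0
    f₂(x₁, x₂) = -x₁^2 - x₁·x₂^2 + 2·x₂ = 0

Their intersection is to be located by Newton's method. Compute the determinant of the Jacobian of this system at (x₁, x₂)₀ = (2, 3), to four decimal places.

2.0000

J = [[-10·x₁ - 3·x₂^2, -6·x₁·x₂], [-2·x₁ - x₂^2, -2·x₁·x₂ + 2]].
At the point, J = [[-47.0000, -36.0000], [-13.0000, -10.0000]].
det J = 2.0000.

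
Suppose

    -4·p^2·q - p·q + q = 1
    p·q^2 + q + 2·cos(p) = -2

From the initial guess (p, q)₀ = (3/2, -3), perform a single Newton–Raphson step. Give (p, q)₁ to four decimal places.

(1.0930, -1.7762)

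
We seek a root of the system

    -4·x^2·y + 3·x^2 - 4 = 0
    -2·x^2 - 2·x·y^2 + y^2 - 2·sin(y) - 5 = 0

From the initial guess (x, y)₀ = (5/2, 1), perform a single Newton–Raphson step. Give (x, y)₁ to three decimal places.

(0.589, 0.972)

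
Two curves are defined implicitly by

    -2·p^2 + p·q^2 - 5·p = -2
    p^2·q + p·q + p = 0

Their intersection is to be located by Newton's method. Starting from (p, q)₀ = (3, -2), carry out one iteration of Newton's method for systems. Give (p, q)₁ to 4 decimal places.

At (3, -2): F = (-19.0000, -21.0000).
Jacobian J = [[-4·p + q^2 - 5, 2·p·q], [2·p·q + q + 1, p^2 + p]].
At the point, J = [[-13.0000, -12.0000], [-13.0000, 12.0000]] (det J = -312.0000).
Solving J·Δ = −F gives Δ = (-1.5385, 0.0833).
Then the next iterate is (p, q)₁ = (1.4615, -1.9167).

(1.4615, -1.9167)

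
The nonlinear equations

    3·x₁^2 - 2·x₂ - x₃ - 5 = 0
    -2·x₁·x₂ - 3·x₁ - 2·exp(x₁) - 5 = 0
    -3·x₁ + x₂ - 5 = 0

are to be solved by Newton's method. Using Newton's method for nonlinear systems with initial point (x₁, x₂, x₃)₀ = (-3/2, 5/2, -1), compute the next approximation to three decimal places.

(-2.500, -2.500, 15.750)

At (-3/2, 5/2, -1): F = (-2.250, 6.55374, 2.000).
Jacobian J = [[6·x₁, -2, -1], [-2·x₂ - 2·exp(x₁) - 3, -2·x₁, 0], [-3, 1, 0]].
At the point, J = [[-9.000, -2.000, -1.000], [-8.44626, 3.000, 0.000], [-3.000, 1.000, 0.000]] (det J = -0.55374).
Solving J·Δ = −F gives Δ = (-1.000, -5.000, 16.750).
Then the next iterate is (x₁, x₂, x₃)₁ = (-2.500, -2.500, 15.750).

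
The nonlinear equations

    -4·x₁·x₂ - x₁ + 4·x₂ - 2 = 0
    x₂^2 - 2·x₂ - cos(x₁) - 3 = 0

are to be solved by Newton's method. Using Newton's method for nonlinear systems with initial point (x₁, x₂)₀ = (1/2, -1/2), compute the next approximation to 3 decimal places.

At (1/2, -1/2): F = (-3.500, -2.62758).
Jacobian J = [[-4·x₂ - 1, -4·x₁ + 4], [sin(x₁), 2·x₂ - 2]].
At the point, J = [[1.000, 2.000], [0.47943, -3.000]] (det J = -3.95885).
Solving J·Δ = −F gives Δ = (3.980, -0.240).
Then the next iterate is (x₁, x₂)₁ = (4.480, -0.740).

(4.480, -0.740)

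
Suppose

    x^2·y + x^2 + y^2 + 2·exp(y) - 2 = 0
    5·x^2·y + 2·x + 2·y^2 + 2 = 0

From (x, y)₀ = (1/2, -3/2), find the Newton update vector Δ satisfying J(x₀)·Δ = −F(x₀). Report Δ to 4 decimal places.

(0.9951, 0.0320)

At (1/2, -3/2): F = (0.571260, 5.6250).
Jacobian J = [[2·x·y + 2·x, x^2 + 2·y + 2·exp(y)], [10·x·y + 2, 5·x^2 + 4·y]].
At the point, J = [[-0.5000, -2.303740], [-5.5000, -4.7500]] (det J = -10.295568).
Solving J·Δ = −F gives Δ = (0.9951, 0.0320).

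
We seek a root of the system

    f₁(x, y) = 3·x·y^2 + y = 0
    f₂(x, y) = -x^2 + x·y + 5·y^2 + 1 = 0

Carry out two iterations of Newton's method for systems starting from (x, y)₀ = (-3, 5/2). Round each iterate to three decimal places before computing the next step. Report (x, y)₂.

(-1.818, 0.999)

At (-3, 5/2): F = (-53.750, 15.750).
Jacobian J = [[3·y^2, 6·x·y + 1], [-2·x + y, x + 10·y]].
At the point, J = [[18.750, -44.000], [8.500, 22.000]] (det J = 786.500).
Solving J·Δ = −F gives Δ = (0.622, -0.956).
Then the next iterate is (x, y)₁ = (-2.378, 1.544).
Round to (-2.378, 1.544) and repeat: F = (-15.46300, 3.59316), J = [[7.15181, -21.02979], [6.300, 13.062]].
Δ = (0.560, -0.545), so (x, y)₂ = (-1.818, 0.999).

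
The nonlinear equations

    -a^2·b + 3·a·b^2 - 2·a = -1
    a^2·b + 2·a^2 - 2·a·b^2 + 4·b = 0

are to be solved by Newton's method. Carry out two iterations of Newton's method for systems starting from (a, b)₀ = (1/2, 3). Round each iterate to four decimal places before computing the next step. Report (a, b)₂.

(1.2332, -0.4565)

At (1/2, 3): F = (12.7500, 4.2500).
Jacobian J = [[-2·a·b + 3·b^2 - 2, -a^2 + 6·a·b], [2·a·b + 4·a - 2·b^2, a^2 - 4·a·b + 4]].
At the point, J = [[22.0000, 8.7500], [-13.0000, -1.7500]] (det J = 75.2500).
Solving J·Δ = −F gives Δ = (0.7907, -3.4452).
Then the next iterate is (a, b)₁ = (1.2907, -0.4452).
Round to (1.2907, -0.4452) and repeat: F = (-0.072276, 0.297710), J = [[-0.256152, -5.113624], [3.617155, 7.964385]].
Δ = (-0.0575, -0.0113), so (a, b)₂ = (1.2332, -0.4565).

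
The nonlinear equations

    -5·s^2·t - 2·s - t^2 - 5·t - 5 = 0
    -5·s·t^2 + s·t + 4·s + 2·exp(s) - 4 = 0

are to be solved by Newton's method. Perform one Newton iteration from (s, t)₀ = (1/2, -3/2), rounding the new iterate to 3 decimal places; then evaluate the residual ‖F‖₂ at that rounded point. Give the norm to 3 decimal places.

At (1/2, -3/2): F = (1.125, -5.07756).
Jacobian J = [[-10·s·t - 2, -5·s^2 - 2·t - 5], [-5·t^2 + t + 2·exp(s) + 4, -10·s·t + s]].
At the point, J = [[5.500, -3.250], [-5.45256, 8.000]] (det J = 26.27919).
Solving J·Δ = −F gives Δ = (0.285, 0.829).
Then the next iterate is (s, t)₁ = (0.785, -0.671).
Re-evaluating at (0.785, -0.671): F = (-1.59781, 1.23088), so ‖F‖₂ = 2.017.

2.017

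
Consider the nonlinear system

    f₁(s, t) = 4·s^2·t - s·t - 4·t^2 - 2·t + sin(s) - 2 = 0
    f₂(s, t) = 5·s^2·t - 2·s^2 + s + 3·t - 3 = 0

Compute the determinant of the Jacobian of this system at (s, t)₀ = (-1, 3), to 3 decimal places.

J = [[8·s·t - t + cos(s), 4·s^2 - s - 8·t - 2], [10·s·t - 4·s + 1, 5·s^2 + 3]].
At the point, J = [[-26.45970, -21.000], [-25.000, 8.000]].
det J = -736.678.

-736.678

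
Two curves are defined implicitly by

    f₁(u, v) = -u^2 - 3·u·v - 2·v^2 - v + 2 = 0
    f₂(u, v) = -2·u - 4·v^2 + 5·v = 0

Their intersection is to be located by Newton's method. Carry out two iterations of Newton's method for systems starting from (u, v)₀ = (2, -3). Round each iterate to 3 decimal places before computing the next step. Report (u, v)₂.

(-0.806, -0.520)

At (2, -3): F = (1.000, -55.000).
Jacobian J = [[-2·u - 3·v, -3·u - 4·v - 1], [-2, -8·v + 5]].
At the point, J = [[5.000, 5.000], [-2.000, 29.000]] (det J = 155.000).
Solving J·Δ = −F gives Δ = (-1.961, 1.761).
Then the next iterate is (u, v)₁ = (0.039, -1.239).
Round to (0.039, -1.239) and repeat: F = (0.31220, -12.41348), J = [[3.639, 3.839], [-2.000, 14.912]].
Δ = (-0.845, 0.719), so (u, v)₂ = (-0.806, -0.520).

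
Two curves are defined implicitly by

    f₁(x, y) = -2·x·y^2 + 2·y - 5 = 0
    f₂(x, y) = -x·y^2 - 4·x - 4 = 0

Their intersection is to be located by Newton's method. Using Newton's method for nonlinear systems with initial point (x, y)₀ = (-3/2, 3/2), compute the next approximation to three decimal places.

At (-3/2, 3/2): F = (4.750, 5.375).
Jacobian J = [[-2·y^2, -4·x·y + 2], [-y^2 - 4, -2·x·y]].
At the point, J = [[-4.500, 11.000], [-6.250, 4.500]] (det J = 48.500).
Solving J·Δ = −F gives Δ = (0.778, -0.113).
Then the next iterate is (x, y)₁ = (-0.722, 1.387).

(-0.722, 1.387)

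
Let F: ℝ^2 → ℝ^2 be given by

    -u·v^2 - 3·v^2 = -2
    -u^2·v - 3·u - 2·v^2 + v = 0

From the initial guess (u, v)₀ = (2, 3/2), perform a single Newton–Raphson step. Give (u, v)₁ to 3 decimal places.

(0.765, 1.069)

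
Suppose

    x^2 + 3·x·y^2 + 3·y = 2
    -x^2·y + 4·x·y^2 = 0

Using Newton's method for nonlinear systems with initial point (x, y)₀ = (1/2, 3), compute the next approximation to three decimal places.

At (1/2, 3): F = (20.750, 17.250).
Jacobian J = [[2·x + 3·y^2, 6·x·y + 3], [-2·x·y + 4·y^2, -x^2 + 8·x·y]].
At the point, J = [[28.000, 12.000], [33.000, 11.750]] (det J = -67.000).
Solving J·Δ = −F gives Δ = (0.549, -3.011).
Then the next iterate is (x, y)₁ = (1.049, -0.011).

(1.049, -0.011)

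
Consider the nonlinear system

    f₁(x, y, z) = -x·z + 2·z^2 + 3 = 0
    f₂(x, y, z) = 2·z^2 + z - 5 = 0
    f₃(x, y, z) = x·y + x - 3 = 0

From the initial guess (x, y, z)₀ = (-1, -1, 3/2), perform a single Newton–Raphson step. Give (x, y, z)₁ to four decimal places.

At (-1, -1, 3/2): F = (9.0000, 1.0000, -3.0000).
Jacobian J = [[-z, 0, -x + 4·z], [0, 0, 4·z + 1], [y + 1, x, 0]].
At the point, J = [[-1.5000, 0.0000, 7.0000], [0.0000, 0.0000, 7.0000], [0.0000, -1.0000, 0.0000]] (det J = -10.5000).
Solving J·Δ = −F gives Δ = (5.3333, -3.0000, -0.1429).
Then the next iterate is (x, y, z)₁ = (4.3333, -4.0000, 1.3571).

(4.3333, -4.0000, 1.3571)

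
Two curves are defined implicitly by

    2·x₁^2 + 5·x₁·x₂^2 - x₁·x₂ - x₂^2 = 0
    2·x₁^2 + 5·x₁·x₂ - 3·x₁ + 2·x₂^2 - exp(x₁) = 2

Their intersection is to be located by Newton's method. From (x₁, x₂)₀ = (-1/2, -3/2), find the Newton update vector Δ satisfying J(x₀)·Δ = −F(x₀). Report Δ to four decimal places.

(0.2844, 0.4607)

At (-1/2, -3/2): F = (-8.1250, 7.643469).
Jacobian J = [[4·x₁ + 5·x₂^2 - x₂, 10·x₁·x₂ - x₁ - 2·x₂], [4·x₁ + 5·x₂ - exp(x₁) - 3, 5·x₁ + 4·x₂]].
At the point, J = [[10.7500, 11.0000], [-13.106531, -8.5000]] (det J = 52.796837).
Solving J·Δ = −F gives Δ = (0.2844, 0.4607).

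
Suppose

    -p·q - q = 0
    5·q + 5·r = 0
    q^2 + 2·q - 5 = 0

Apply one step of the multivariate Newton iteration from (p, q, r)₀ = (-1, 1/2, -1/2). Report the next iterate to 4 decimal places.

At (-1, 1/2, -1/2): F = (0.0000, 0.0000, -3.7500).
Jacobian J = [[-q, -p - 1, 0], [0, 5, 5], [0, 2·q + 2, 0]].
At the point, J = [[-0.5000, 0.0000, 0.0000], [0.0000, 5.0000, 5.0000], [0.0000, 3.0000, 0.0000]] (det J = 7.5000).
Solving J·Δ = −F gives Δ = (0.0000, 1.2500, -1.2500).
Then the next iterate is (p, q, r)₁ = (-1.0000, 1.7500, -1.7500).

(-1.0000, 1.7500, -1.7500)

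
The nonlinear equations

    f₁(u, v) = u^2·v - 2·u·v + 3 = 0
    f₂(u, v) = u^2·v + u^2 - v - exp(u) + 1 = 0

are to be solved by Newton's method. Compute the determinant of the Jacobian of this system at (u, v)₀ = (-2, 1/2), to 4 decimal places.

40.0827

J = [[2·u·v - 2·v, u^2 - 2·u], [2·u·v + 2·u - exp(u), u^2 - 1]].
At the point, J = [[-3.0000, 8.0000], [-6.135335, 3.0000]].
det J = 40.0827.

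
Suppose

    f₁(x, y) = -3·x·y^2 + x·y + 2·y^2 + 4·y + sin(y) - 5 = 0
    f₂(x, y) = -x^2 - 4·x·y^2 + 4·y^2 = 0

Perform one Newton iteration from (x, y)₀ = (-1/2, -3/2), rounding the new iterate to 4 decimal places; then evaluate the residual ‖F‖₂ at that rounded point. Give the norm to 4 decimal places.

At (-1/2, -3/2): F = (-3.372495, 13.2500).
Jacobian J = [[-3·y^2 + y, -6·x·y + x + 4·y + cos(y) + 4], [-2·x - 4·y^2, -8·x·y + 8·y]].
At the point, J = [[-8.2500, -6.929263], [-8.0000, -18.0000]] (det J = 93.065898).
Solving J·Δ = −F gives Δ = (-1.6388, 1.4645).
Then the next iterate is (x, y)₁ = (-2.1388, -0.0355).
Re-evaluating at (-2.1388, -0.0355): F = (-5.090958, -4.558643), so ‖F‖₂ = 6.8337.

6.8337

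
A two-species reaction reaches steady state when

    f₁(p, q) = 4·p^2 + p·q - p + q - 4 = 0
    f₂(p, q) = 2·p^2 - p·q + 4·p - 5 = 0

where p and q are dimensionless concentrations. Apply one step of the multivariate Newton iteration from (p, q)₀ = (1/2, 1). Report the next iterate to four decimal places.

At (1/2, 1): F = (-2.0000, -3.0000).
Jacobian J = [[8·p + q - 1, p + 1], [4·p - q + 4, -p]].
At the point, J = [[4.0000, 1.5000], [5.0000, -0.5000]] (det J = -9.5000).
Solving J·Δ = −F gives Δ = (0.5789, -0.2105).
Then the next iterate is (p, q)₁ = (1.0789, 0.7895).

(1.0789, 0.7895)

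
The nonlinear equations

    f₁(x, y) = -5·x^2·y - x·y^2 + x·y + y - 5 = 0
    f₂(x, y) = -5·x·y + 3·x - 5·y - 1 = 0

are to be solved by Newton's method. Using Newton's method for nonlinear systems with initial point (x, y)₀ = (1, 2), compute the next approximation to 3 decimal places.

(0.860, 0.298)

At (1, 2): F = (-15.000, -18.000).
Jacobian J = [[-10·x·y - y^2 + y, -5·x^2 - 2·x·y + x + 1], [-5·y + 3, -5·x - 5]].
At the point, J = [[-22.000, -7.000], [-7.000, -10.000]] (det J = 171.000).
Solving J·Δ = −F gives Δ = (-0.140, -1.702).
Then the next iterate is (x, y)₁ = (0.860, 0.298).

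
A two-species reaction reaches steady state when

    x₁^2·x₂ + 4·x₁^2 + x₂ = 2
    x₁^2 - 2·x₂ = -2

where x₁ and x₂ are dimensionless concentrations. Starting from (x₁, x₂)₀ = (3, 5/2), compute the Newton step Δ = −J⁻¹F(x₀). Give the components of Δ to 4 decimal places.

(-1.2899, -0.8696)

At (3, 5/2): F = (59.0000, 6.0000).
Jacobian J = [[2·x₁·x₂ + 8·x₁, x₁^2 + 1], [2·x₁, -2]].
At the point, J = [[39.0000, 10.0000], [6.0000, -2.0000]] (det J = -138.0000).
Solving J·Δ = −F gives Δ = (-1.2899, -0.8696).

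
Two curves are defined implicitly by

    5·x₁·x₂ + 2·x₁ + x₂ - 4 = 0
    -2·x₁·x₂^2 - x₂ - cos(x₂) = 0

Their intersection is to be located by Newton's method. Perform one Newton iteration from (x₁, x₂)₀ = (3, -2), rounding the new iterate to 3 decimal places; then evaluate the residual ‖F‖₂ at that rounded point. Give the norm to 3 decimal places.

95.952

At (3, -2): F = (-30.000, -21.58385).
Jacobian J = [[5·x₂ + 2, 5·x₁ + 1], [-2·x₂^2, -4·x₁·x₂ + sin(x₂) - 1]].
At the point, J = [[-8.000, 16.000], [-8.000, 22.09070]] (det J = -48.72562).
Solving J·Δ = −F gives Δ = (-6.514, -1.382).
Then the next iterate is (x₁, x₂)₁ = (-3.514, -3.382).
Re-evaluating at (-3.514, -3.382): F = (45.01174, 84.73897), so ‖F‖₂ = 95.952.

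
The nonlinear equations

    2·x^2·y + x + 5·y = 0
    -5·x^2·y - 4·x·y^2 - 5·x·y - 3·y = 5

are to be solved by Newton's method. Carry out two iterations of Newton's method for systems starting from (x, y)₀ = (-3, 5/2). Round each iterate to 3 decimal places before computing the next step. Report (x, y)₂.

(-0.991, 0.941)

At (-3, 5/2): F = (54.500, -12.500).
Jacobian J = [[4·x·y + 1, 2·x^2 + 5], [-10·x·y - 4·y^2 - 5·y, -5·x^2 - 8·x·y - 5·x - 3]].
At the point, J = [[-29.000, 23.000], [37.500, 27.000]] (det J = -1645.500).
Solving J·Δ = −F gives Δ = (1.069, -1.022).
Then the next iterate is (x, y)₁ = (-1.931, 1.478).
Round to (-1.931, 1.478) and repeat: F = (16.48122, -5.84650), J = [[-10.41607, 12.45752], [12.41224, 10.84334]].
Δ = (0.940, -0.537), so (x, y)₂ = (-0.991, 0.941).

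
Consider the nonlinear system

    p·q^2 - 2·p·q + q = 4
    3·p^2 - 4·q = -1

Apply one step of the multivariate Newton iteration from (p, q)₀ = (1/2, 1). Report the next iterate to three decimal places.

At (1/2, 1): F = (-3.500, -2.250).
Jacobian J = [[q^2 - 2·q, 2·p·q - 2·p + 1], [6·p, -4]].
At the point, J = [[-1.000, 1.000], [3.000, -4.000]] (det J = 1.000).
Solving J·Δ = −F gives Δ = (-16.250, -12.750).
Then the next iterate is (p, q)₁ = (-15.750, -11.750).

(-15.750, -11.750)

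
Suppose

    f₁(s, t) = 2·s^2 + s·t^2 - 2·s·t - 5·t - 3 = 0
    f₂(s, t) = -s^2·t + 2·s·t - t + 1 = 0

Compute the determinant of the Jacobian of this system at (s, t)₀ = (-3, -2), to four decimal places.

272.0000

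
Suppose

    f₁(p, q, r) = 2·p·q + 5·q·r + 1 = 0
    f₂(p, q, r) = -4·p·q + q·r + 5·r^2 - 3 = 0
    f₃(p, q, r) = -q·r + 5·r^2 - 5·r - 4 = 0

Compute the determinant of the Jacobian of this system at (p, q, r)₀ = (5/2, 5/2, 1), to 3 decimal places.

325.000

J = [[2·q, 2·p + 5·r, 5·q], [-4·q, -4·p + r, q + 10·r], [0, -r, -q + 10·r - 5]].
At the point, J = [[5.000, 10.000, 12.500], [-10.000, -9.000, 12.500], [0.000, -1.000, 2.500]].
det J = 325.000.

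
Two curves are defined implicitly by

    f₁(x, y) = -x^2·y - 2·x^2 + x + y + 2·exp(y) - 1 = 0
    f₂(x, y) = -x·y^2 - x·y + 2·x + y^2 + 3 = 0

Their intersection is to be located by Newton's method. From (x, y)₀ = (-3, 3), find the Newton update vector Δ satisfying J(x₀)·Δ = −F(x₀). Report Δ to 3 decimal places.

At (-3, 3): F = (-5.82893, 42.000).
Jacobian J = [[-2·x·y - 4·x + 1, -x^2 + 2·exp(y) + 1], [-y^2 - y + 2, -2·x·y - x + 2·y]].
At the point, J = [[31.000, 32.17107], [-10.000, 27.000]] (det J = 1158.71074).
Solving J·Δ = −F gives Δ = (1.302, -1.073).

(1.302, -1.073)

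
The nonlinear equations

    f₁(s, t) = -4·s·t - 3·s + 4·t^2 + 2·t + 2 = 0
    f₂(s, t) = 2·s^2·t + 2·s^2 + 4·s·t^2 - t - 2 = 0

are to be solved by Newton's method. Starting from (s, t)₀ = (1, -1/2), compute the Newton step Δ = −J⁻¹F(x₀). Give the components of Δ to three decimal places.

At (1, -1/2): F = (1.000, 0.500).
Jacobian J = [[-4·t - 3, -4·s + 8·t + 2], [4·s·t + 4·s + 4·t^2, 2·s^2 + 8·s·t - 1]].
At the point, J = [[-1.000, -6.000], [3.000, -3.000]] (det J = 21.000).
Solving J·Δ = −F gives Δ = (0.000, 0.167).

(0.000, 0.167)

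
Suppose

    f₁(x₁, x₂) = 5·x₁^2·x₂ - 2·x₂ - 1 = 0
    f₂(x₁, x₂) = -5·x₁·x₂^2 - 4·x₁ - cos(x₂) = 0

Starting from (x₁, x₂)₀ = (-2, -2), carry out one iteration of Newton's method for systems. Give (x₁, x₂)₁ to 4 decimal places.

At (-2, -2): F = (-37.0000, 48.416147).
Jacobian J = [[10·x₁·x₂, 5·x₁^2 - 2], [-5·x₂^2 - 4, -10·x₁·x₂ + sin(x₂)]].
At the point, J = [[40.0000, 18.0000], [-24.0000, -40.909297]] (det J = -1204.371897).
Solving J·Δ = −F gives Δ = (0.5332, 0.8707).
Then the next iterate is (x₁, x₂)₁ = (-1.4668, -1.1293).

(-1.4668, -1.1293)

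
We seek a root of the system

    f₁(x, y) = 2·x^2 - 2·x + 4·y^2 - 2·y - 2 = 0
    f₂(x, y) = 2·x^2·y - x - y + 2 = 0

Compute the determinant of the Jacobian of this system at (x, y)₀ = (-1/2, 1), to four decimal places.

J = [[4·x - 2, 8·y - 2], [4·x·y - 1, 2·x^2 - 1]].
At the point, J = [[-4.0000, 6.0000], [-3.0000, -0.5000]].
det J = 20.0000.

20.0000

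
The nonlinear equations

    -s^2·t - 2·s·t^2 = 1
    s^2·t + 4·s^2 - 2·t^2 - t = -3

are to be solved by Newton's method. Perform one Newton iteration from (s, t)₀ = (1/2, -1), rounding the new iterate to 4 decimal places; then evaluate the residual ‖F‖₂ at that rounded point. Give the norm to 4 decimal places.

At (1/2, -1): F = (-1.7500, 2.7500).
Jacobian J = [[-2·s·t - 2·t^2, -s^2 - 4·s·t], [2·s·t + 8·s, s^2 - 4·t - 1]].
At the point, J = [[-1.0000, 1.7500], [3.0000, 3.2500]] (det J = -8.5000).
Solving J·Δ = −F gives Δ = (-1.2353, 0.2941).
Then the next iterate is (s, t)₁ = (-0.7353, -0.7059).
Re-evaluating at (-0.7353, -0.7059): F = (0.114449, 4.490319), so ‖F‖₂ = 4.4918.

4.4918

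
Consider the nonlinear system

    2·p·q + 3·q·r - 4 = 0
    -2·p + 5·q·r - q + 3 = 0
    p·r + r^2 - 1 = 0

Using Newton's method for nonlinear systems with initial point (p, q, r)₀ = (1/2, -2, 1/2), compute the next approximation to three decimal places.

(-0.395, 1.684, 1.132)

At (1/2, -2, 1/2): F = (-9.000, -1.000, -0.500).
Jacobian J = [[2·q, 2·p + 3·r, 3·q], [-2, 5·r - 1, 5·q], [r, 0, p + 2·r]].
At the point, J = [[-4.000, 2.500, -6.000], [-2.000, 1.500, -10.000], [0.500, 0.000, 1.500]] (det J = -9.500).
Solving J·Δ = −F gives Δ = (-0.895, 3.684, 0.632).
Then the next iterate is (p, q, r)₁ = (-0.395, 1.684, 1.132).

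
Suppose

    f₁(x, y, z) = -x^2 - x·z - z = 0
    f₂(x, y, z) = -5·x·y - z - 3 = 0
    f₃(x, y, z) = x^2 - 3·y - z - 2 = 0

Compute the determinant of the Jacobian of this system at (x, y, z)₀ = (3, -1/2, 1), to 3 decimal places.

J = [[-2·x - z, 0, -x - 1], [-5·y, -5·x, -1], [2·x, -3, -1]].
At the point, J = [[-7.000, 0.000, -4.000], [2.500, -15.000, -1.000], [6.000, -3.000, -1.000]].
det J = -414.000.

-414.000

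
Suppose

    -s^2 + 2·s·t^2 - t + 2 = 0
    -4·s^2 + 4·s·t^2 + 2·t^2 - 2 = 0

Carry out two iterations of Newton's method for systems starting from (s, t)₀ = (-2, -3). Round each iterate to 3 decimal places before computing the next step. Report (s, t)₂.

At (-2, -3): F = (-35.000, -72.000).
Jacobian J = [[-2·s + 2·t^2, 4·s·t - 1], [-8·s + 4·t^2, 8·s·t + 4·t]].
At the point, J = [[22.000, 23.000], [52.000, 36.000]] (det J = -404.000).
Solving J·Δ = −F gives Δ = (0.980, 0.584).
Then the next iterate is (s, t)₁ = (-1.020, -2.416).
Round to (-1.020, -2.416) and repeat: F = (-8.53199, -18.30268), J = [[13.71411, 8.85728], [31.50822, 10.05056]].
Δ = (0.541, 0.126), so (s, t)₂ = (-0.479, -2.290).

(-0.479, -2.290)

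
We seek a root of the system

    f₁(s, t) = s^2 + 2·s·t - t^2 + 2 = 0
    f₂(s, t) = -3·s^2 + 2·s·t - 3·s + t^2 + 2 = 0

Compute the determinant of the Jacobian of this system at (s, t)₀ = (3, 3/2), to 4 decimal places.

135.0000

J = [[2·s + 2·t, 2·s - 2·t], [-6·s + 2·t - 3, 2·s + 2·t]].
At the point, J = [[9.0000, 3.0000], [-18.0000, 9.0000]].
det J = 135.0000.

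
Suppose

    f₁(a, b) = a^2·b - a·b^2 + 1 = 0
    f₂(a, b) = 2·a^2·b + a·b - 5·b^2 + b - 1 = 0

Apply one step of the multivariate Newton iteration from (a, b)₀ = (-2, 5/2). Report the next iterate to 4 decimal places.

(-1.5972, 1.2890)

At (-2, 5/2): F = (23.5000, -14.7500).
Jacobian J = [[2·a·b - b^2, a^2 - 2·a·b], [4·a·b + b, 2·a^2 + a - 10·b + 1]].
At the point, J = [[-16.2500, 14.0000], [-17.5000, -18.0000]] (det J = 537.5000).
Solving J·Δ = −F gives Δ = (0.4028, -1.2110).
Then the next iterate is (a, b)₁ = (-1.5972, 1.2890).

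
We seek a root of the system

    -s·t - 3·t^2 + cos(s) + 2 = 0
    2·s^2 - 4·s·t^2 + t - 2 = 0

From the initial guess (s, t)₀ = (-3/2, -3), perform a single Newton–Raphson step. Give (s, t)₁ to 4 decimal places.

(-1.4805, -1.4948)

At (-3/2, -3): F = (-29.429263, 53.5000).
Jacobian J = [[-t - sin(s), -s - 6·t], [4·s - 4·t^2, -8·s·t + 1]].
At the point, J = [[3.997495, 19.5000], [-42.0000, -35.0000]] (det J = 679.087675).
Solving J·Δ = −F gives Δ = (0.0195, 1.5052).
Then the next iterate is (s, t)₁ = (-1.4805, -1.4948).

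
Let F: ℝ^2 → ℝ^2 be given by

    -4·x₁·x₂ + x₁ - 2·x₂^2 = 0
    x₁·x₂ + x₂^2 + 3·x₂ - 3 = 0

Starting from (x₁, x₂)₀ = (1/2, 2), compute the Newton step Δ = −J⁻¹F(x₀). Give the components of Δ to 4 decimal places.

At (1/2, 2): F = (-11.5000, 8.0000).
Jacobian J = [[-4·x₂ + 1, -4·x₁ - 4·x₂], [x₂, x₁ + 2·x₂ + 3]].
At the point, J = [[-7.0000, -10.0000], [2.0000, 7.5000]] (det J = -32.5000).
Solving J·Δ = −F gives Δ = (-0.1923, -1.0154).

(-0.1923, -1.0154)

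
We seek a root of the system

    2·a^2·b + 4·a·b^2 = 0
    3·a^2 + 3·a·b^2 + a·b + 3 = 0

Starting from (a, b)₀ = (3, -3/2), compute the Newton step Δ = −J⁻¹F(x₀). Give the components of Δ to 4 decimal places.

At (3, -3/2): F = (0.0000, 45.7500).
Jacobian J = [[4·a·b + 4·b^2, 2·a^2 + 8·a·b], [6·a + 3·b^2 + b, 6·a·b + a]].
At the point, J = [[-9.0000, -18.0000], [23.2500, -24.0000]] (det J = 634.5000).
Solving J·Δ = −F gives Δ = (-1.2979, 0.6489).

(-1.2979, 0.6489)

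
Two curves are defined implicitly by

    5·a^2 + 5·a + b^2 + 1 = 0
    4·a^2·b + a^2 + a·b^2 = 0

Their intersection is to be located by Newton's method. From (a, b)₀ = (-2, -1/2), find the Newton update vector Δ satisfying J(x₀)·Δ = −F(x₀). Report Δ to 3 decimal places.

(0.745, 0.074)

At (-2, -1/2): F = (11.250, -4.500).
Jacobian J = [[10·a + 5, 2·b], [8·a·b + 2·a + b^2, 4·a^2 + 2·a·b]].
At the point, J = [[-15.000, -1.000], [4.250, 18.000]] (det J = -265.750).
Solving J·Δ = −F gives Δ = (0.745, 0.074).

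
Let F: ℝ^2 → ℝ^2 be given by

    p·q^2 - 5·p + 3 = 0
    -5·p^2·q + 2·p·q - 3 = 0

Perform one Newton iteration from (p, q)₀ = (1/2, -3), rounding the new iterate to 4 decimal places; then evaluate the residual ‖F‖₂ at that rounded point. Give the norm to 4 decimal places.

At (1/2, -3): F = (5.0000, -2.2500).
Jacobian J = [[q^2 - 5, 2·p·q], [-10·p·q + 2·q, -5·p^2 + 2·p]].
At the point, J = [[4.0000, -3.0000], [9.0000, -0.2500]] (det J = 26.0000).
Solving J·Δ = −F gives Δ = (0.3077, 2.0769).
Then the next iterate is (p, q)₁ = (0.8077, -0.9231).
Re-evaluating at (0.8077, -0.9231): F = (-0.350248, -1.480119), so ‖F‖₂ = 1.5210.

1.5210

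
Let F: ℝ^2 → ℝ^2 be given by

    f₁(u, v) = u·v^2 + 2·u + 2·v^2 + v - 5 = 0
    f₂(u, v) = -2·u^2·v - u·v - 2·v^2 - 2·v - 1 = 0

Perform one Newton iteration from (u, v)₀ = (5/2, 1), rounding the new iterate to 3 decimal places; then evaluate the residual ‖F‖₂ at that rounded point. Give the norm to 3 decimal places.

At (5/2, 1): F = (5.500, -20.000).
Jacobian J = [[v^2 + 2, 2·u·v + 4·v + 1], [-4·u·v - v, -2·u^2 - u - 4·v - 2]].
At the point, J = [[3.000, 10.000], [-11.000, -21.000]] (det J = 47.000).
Solving J·Δ = −F gives Δ = (-1.798, -0.011).
Then the next iterate is (u, v)₁ = (0.702, 0.989).
Re-evaluating at (0.702, 0.989): F = (0.03588, -6.60329), so ‖F‖₂ = 6.603.

6.603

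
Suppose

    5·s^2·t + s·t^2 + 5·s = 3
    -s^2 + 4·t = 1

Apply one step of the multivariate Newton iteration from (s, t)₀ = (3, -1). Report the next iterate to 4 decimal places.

(-0.0870, -2.1304)

At (3, -1): F = (-30.0000, -14.0000).
Jacobian J = [[10·s·t + t^2 + 5, 5·s^2 + 2·s·t], [-2·s, 4]].
At the point, J = [[-24.0000, 39.0000], [-6.0000, 4.0000]] (det J = 138.0000).
Solving J·Δ = −F gives Δ = (-3.0870, -1.1304).
Then the next iterate is (s, t)₁ = (-0.0870, -2.1304).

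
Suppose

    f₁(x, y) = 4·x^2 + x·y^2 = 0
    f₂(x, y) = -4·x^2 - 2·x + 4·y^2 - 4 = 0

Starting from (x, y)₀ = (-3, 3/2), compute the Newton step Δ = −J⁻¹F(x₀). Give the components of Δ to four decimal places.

(2.0000, -1.5833)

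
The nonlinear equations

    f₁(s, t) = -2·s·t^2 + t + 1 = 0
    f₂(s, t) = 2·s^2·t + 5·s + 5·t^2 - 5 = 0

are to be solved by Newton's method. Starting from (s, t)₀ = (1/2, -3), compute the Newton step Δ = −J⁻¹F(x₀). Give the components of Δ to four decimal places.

(-0.0697, 1.3922)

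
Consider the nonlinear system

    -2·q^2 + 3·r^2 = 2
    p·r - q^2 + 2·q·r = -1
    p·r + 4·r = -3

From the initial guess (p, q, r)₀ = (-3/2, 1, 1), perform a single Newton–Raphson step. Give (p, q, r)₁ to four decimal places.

(-0.7500, -3.0000, -1.5000)

At (-3/2, 1, 1): F = (-1.0000, 0.5000, 5.5000).
Jacobian J = [[0, -4·q, 6·r], [r, -2·q + 2·r, p + 2·q], [r, 0, p + 4]].
At the point, J = [[0.0000, -4.0000, 6.0000], [1.0000, 0.0000, 0.5000], [1.0000, 0.0000, 2.5000]] (det J = 8.0000).
Solving J·Δ = −F gives Δ = (0.7500, -4.0000, -2.5000).
Then the next iterate is (p, q, r)₁ = (-0.7500, -3.0000, -1.5000).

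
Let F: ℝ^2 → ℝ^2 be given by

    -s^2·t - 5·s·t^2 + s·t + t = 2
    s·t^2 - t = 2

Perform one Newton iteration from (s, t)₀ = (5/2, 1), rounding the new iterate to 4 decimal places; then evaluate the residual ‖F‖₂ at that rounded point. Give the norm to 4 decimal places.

286.1697

At (5/2, 1): F = (-17.2500, -0.5000).
Jacobian J = [[-2·s·t - 5·t^2 + t, -s^2 - 10·s·t + s + 1], [t^2, 2·s·t - 1]].
At the point, J = [[-9.0000, -27.7500], [1.0000, 4.0000]] (det J = -8.2500).
Solving J·Δ = −F gives Δ = (-10.0455, 2.6364).
Then the next iterate is (s, t)₁ = (-7.5455, 3.6364).
Re-evaluating at (-7.5455, 3.6364): F = (266.047083, -105.413602), so ‖F‖₂ = 286.1697.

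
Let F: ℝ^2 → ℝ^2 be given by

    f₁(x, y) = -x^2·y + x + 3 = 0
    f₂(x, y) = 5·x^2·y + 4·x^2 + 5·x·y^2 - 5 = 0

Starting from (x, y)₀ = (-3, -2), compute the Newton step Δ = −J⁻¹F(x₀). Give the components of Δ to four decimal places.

At (-3, -2): F = (18.0000, -119.0000).
Jacobian J = [[-2·x·y + 1, -x^2], [10·x·y + 8·x + 5·y^2, 5·x^2 + 10·x·y]].
At the point, J = [[-11.0000, -9.0000], [56.0000, 105.0000]] (det J = -651.0000).
Solving J·Δ = −F gives Δ = (1.2581, 0.4624).

(1.2581, 0.4624)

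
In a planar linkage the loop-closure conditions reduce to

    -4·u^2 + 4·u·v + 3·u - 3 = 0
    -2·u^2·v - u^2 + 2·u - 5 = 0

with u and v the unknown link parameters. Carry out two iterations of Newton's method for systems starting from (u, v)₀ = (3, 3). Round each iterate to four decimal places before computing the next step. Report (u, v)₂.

(1.1900, 1.0162)

At (3, 3): F = (6.0000, -62.0000).
Jacobian J = [[-8·u + 4·v + 3, 4·u], [-4·u·v - 2·u + 2, -2·u^2]].
At the point, J = [[-9.0000, 12.0000], [-40.0000, -18.0000]] (det J = 642.0000).
Solving J·Δ = −F gives Δ = (-0.9907, -1.2430).
Then the next iterate is (u, v)₁ = (2.0093, 1.7570).
Round to (2.0093, 1.7570) and repeat: F = (1.000114, -19.205711), J = [[-6.0464, 8.0372], [-16.139960, -8.074573]].
Δ = (-0.8193, -0.7408), so (u, v)₂ = (1.1900, 1.0162).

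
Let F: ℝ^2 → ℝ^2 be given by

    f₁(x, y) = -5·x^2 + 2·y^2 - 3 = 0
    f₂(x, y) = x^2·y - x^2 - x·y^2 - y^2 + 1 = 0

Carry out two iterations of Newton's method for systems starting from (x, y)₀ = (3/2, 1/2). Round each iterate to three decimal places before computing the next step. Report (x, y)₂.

(0.393, 1.450)

At (3/2, 1/2): F = (-13.750, -0.750).
Jacobian J = [[-10·x, 4·y], [2·x·y - 2·x - y^2, x^2 - 2·x·y - 2·y]].
At the point, J = [[-15.000, 2.000], [-1.750, -0.250]] (det J = 7.250).
Solving J·Δ = −F gives Δ = (-0.681, 1.767).
Then the next iterate is (x, y)₁ = (0.819, 2.267).
Round to (0.819, 2.267) and repeat: F = (3.92477, -7.49851), J = [[-8.190, 9.068], [-3.06394, -7.57659]].
Δ = (-0.426, -0.817), so (x, y)₂ = (0.393, 1.450).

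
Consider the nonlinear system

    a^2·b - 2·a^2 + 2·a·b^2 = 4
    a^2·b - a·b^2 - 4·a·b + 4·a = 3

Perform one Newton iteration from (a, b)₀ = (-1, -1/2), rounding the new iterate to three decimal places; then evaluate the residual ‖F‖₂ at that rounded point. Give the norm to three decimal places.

8.831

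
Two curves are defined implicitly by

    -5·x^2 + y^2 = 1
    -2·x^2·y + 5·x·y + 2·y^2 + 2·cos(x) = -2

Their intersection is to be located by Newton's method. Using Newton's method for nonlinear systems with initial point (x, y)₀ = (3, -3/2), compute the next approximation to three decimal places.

(1.600, -2.087)

At (3, -3/2): F = (-43.750, 9.02002).
Jacobian J = [[-10·x, 2·y], [-4·x·y + 5·y - 2·sin(x), -2·x^2 + 5·x + 4·y]].
At the point, J = [[-30.000, -3.000], [10.21776, -9.000]] (det J = 300.65328).
Solving J·Δ = −F gives Δ = (-1.400, -0.587).
Then the next iterate is (x, y)₁ = (1.600, -2.087).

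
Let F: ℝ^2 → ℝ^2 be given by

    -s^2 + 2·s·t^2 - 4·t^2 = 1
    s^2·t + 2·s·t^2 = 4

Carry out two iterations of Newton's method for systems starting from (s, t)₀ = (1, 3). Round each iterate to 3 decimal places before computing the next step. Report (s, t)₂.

At (1, 3): F = (-20.000, 17.000).
Jacobian J = [[-2·s + 2·t^2, 4·s·t - 8·t], [2·s·t + 2·t^2, s^2 + 4·s·t]].
At the point, J = [[16.000, -12.000], [24.000, 13.000]] (det J = 496.000).
Solving J·Δ = −F gives Δ = (0.113, -1.516).
Then the next iterate is (s, t)₁ = (1.113, 1.484).
Round to (1.113, 1.484) and repeat: F = (-6.14557, 2.74056), J = [[2.17851, -5.26523], [7.70790, 7.84554]].
Δ = (0.586, -0.925), so (s, t)₂ = (1.699, 0.559).

(1.699, 0.559)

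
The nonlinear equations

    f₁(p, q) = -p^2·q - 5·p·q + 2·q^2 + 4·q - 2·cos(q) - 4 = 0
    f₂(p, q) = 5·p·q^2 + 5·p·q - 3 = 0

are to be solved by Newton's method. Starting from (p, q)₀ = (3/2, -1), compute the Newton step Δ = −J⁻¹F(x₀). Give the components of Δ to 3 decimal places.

At (3/2, -1): F = (2.66940, -3.000).
Jacobian J = [[-2·p·q - 5·q, -p^2 - 5·p + 4·q + 2·sin(q) + 4], [5·q^2 + 5·q, 10·p·q + 5·p]].
At the point, J = [[8.000, -11.43294], [0.000, -7.500]] (det J = -60.000).
Solving J·Δ = −F gives Δ = (-0.905, -0.400).

(-0.905, -0.400)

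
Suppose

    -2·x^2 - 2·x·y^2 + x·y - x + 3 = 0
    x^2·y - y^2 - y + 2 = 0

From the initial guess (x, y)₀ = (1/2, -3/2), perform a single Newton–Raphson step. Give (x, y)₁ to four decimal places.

(0.1458, -2.1250)

At (1/2, -3/2): F = (-1.0000, 0.8750).
Jacobian J = [[-4·x - 2·y^2 + y - 1, -4·x·y + x], [2·x·y, x^2 - 2·y - 1]].
At the point, J = [[-9.0000, 3.5000], [-1.5000, 2.2500]] (det J = -15.0000).
Solving J·Δ = −F gives Δ = (-0.3542, -0.6250).
Then the next iterate is (x, y)₁ = (0.1458, -2.1250).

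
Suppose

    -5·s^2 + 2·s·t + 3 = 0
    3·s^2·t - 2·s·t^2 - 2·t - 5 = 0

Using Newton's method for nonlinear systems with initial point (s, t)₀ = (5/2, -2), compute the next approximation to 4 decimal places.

(1.2289, -1.7225)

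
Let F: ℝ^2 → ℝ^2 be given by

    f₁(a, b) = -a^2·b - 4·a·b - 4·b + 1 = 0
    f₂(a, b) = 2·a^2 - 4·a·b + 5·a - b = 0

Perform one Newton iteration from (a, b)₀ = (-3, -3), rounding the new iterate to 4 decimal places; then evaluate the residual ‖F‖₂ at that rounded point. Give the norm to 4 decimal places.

2.6072

At (-3, -3): F = (4.0000, -30.0000).
Jacobian J = [[-2·a·b - 4·b, -a^2 - 4·a - 4], [4·a - 4·b + 5, -4·a - 1]].
At the point, J = [[-6.0000, -1.0000], [5.0000, 11.0000]] (det J = -61.0000).
Solving J·Δ = −F gives Δ = (0.2295, 2.6230).
Then the next iterate is (a, b)₁ = (-2.7705, -0.3770).
Re-evaluating at (-2.7705, -0.3770): F = (1.223814, -2.302073), so ‖F‖₂ = 2.6072.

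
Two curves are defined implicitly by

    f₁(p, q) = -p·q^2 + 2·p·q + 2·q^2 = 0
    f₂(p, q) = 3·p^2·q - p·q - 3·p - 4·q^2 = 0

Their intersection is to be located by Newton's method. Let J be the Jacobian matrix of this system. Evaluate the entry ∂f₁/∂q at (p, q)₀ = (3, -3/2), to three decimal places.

9.000

∂f₁/∂q = -2·p·q + 2·p + 4·q.
At (3, -3/2) this is 9.000.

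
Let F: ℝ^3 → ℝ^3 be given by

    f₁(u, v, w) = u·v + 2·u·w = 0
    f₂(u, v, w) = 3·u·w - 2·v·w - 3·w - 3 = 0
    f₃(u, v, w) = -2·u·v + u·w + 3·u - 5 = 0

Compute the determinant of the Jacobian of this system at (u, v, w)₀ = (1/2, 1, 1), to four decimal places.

-16.7500

J = [[v + 2·w, u, 2·u], [3·w, -2·w, 3·u - 2·v - 3], [-2·v + w + 3, -2·u, u]].
At the point, J = [[3.0000, 0.5000, 1.0000], [3.0000, -2.0000, -3.5000], [2.0000, -1.0000, 0.5000]].
det J = -16.7500.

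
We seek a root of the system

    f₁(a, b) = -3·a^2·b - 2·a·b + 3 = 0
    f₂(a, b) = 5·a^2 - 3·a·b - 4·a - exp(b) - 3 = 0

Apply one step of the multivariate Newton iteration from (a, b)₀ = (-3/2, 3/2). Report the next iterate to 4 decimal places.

(-0.7961, 2.7709)

At (-3/2, 3/2): F = (-2.6250, 16.518311).
Jacobian J = [[-6·a·b - 2·b, -3·a^2 - 2·a], [10·a - 3·b - 4, -3·a - exp(b)]].
At the point, J = [[10.5000, -3.7500], [-23.5000, 0.018311]] (det J = -87.932735).
Solving J·Δ = −F gives Δ = (0.7039, 1.2709).
Then the next iterate is (a, b)₁ = (-0.7961, 2.7709).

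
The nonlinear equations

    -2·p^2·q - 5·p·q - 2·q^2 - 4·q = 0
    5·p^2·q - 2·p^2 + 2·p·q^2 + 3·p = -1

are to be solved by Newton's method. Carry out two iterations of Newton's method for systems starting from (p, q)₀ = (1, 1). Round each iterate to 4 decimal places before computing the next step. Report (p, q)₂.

(-0.8874, 0.3629)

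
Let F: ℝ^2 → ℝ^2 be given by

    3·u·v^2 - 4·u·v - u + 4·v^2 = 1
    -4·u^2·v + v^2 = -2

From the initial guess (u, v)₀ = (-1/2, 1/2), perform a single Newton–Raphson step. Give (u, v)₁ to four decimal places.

(-1.3750, -0.1875)

At (-1/2, 1/2): F = (1.1250, 1.7500).
Jacobian J = [[3·v^2 - 4·v - 1, 6·u·v - 4·u + 8·v], [-8·u·v, -4·u^2 + 2·v]].
At the point, J = [[-2.2500, 4.5000], [2.0000, 0.0000]] (det J = -9.0000).
Solving J·Δ = −F gives Δ = (-0.8750, -0.6875).
Then the next iterate is (u, v)₁ = (-1.3750, -0.1875).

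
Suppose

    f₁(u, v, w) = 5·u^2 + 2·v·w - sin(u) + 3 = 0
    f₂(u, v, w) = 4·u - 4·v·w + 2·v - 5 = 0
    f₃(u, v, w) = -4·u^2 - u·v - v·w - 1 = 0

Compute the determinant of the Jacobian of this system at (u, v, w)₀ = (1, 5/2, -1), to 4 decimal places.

-56.8955

J = [[10·u - cos(u), 2·w, 2·v], [4, -4·w + 2, -4·v], [-8·u - v, -u - w, -v]].
At the point, J = [[9.459698, -2.0000, 5.0000], [4.0000, 6.0000, -10.0000], [-10.5000, 0.0000, -2.5000]].
det J = -56.8955.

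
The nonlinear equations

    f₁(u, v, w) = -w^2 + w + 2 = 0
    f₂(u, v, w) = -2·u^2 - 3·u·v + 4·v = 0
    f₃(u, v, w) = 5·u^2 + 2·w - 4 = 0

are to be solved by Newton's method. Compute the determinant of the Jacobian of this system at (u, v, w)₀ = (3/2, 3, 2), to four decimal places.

J = [[0, 0, -2·w + 1], [-4·u - 3·v, -3·u + 4, 0], [10·u, 0, 2]].
At the point, J = [[0.0000, 0.0000, -3.0000], [-15.0000, -0.5000, 0.0000], [15.0000, 0.0000, 2.0000]].
det J = -22.5000.

-22.5000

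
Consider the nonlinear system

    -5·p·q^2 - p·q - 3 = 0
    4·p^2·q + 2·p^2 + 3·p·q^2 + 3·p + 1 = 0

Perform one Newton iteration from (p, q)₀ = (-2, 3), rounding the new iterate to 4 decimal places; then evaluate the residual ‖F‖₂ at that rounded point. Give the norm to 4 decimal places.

At (-2, 3): F = (93.0000, -3.0000).
Jacobian J = [[-5·q^2 - q, -10·p·q - p], [8·p·q + 4·p + 3·q^2 + 3, 4·p^2 + 6·p·q]].
At the point, J = [[-48.0000, 62.0000], [-26.0000, -20.0000]] (det J = 2572.0000).
Solving J·Δ = −F gives Δ = (0.6509, -0.9961).
Then the next iterate is (p, q)₁ = (-1.3491, 2.0039).
Re-evaluating at (-1.3491, 2.0039): F = (26.790794, -1.070598), so ‖F‖₂ = 26.8122.

26.8122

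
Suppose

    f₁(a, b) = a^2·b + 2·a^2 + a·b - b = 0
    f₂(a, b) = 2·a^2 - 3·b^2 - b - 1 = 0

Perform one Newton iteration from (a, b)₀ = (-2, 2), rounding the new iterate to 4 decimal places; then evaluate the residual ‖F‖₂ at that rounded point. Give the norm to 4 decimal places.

3.5849

At (-2, 2): F = (10.0000, -7.0000).
Jacobian J = [[2·a·b + 4·a + b, a^2 + a - 1], [4·a, -6·b - 1]].
At the point, J = [[-14.0000, 1.0000], [-8.0000, -13.0000]] (det J = 190.0000).
Solving J·Δ = −F gives Δ = (0.6474, -0.9368).
Then the next iterate is (a, b)₁ = (-1.3526, 1.0632).
Re-evaluating at (-1.3526, 1.0632): F = (3.102922, -1.795329), so ‖F‖₂ = 3.5849.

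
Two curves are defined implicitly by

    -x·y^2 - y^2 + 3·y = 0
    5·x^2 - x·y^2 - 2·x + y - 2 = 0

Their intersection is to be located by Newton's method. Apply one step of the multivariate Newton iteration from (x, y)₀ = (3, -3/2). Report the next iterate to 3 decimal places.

(1.615, -0.808)

At (3, -3/2): F = (-13.500, 28.750).
Jacobian J = [[-y^2, -2·x·y - 2·y + 3], [10·x - y^2 - 2, -2·x·y + 1]].
At the point, J = [[-2.250, 15.000], [25.750, 10.000]] (det J = -408.750).
Solving J·Δ = −F gives Δ = (-1.385, 0.692).
Then the next iterate is (x, y)₁ = (1.615, -0.808).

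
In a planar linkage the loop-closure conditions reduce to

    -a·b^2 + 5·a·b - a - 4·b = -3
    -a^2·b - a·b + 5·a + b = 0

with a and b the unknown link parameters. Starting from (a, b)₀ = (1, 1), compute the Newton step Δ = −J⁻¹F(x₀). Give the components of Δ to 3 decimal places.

(2.000, 8.000)

At (1, 1): F = (2.000, 4.000).
Jacobian J = [[-b^2 + 5·b - 1, -2·a·b + 5·a - 4], [-2·a·b - b + 5, -a^2 - a + 1]].
At the point, J = [[3.000, -1.000], [2.000, -1.000]] (det J = -1.000).
Solving J·Δ = −F gives Δ = (2.000, 8.000).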